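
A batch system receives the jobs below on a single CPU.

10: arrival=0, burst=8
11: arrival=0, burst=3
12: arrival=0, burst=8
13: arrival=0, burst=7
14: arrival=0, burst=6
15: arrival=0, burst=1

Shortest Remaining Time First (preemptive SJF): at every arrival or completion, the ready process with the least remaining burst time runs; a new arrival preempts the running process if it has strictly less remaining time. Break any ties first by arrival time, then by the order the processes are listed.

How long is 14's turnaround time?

Timeline: | 15 0-1 | 11 1-4 | 14 4-10 | 13 10-17 | 10 17-25 | 12 25-33 |
Completion: 10=25  11=4  12=33  13=17  14=10  15=1
Turnaround (C−A): 10=25  11=4  12=33  13=17  14=10  15=1
Turnaround(14) = completion − arrival = 10 − 0 = 10

10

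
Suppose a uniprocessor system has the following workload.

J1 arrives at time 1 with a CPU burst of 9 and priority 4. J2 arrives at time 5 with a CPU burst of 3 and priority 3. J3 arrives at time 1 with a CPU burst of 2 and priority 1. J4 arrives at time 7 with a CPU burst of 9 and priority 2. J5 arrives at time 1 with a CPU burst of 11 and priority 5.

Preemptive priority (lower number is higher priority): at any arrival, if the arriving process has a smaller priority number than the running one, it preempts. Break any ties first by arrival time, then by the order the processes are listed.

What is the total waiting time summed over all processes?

46

Timeline: | idle 0-1 | J3 1-3 | J1 3-5 | J2 5-7 | J4 7-16 | J2 16-17 | J1 17-24 | J5 24-35 |
Completion: J1=24  J2=17  J3=3  J4=16  J5=35
Waiting = turnaround − burst: J1=14, J2=9, J3=0, J4=0, J5=23
Total waiting = 14 + 9 + 0 + 0 + 23 = 46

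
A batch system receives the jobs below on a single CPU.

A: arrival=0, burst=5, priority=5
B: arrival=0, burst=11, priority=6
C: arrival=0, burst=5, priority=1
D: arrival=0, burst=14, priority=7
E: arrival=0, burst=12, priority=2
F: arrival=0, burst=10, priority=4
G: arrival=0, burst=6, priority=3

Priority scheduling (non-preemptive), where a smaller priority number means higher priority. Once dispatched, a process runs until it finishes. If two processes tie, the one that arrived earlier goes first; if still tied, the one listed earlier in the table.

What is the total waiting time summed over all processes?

Schedule: | C 0-5 | E 5-17 | G 17-23 | F 23-33 | A 33-38 | B 38-49 | D 49-63 |
Completion: A=38  B=49  C=5  D=63  E=17  F=33  G=23
Waiting = turnaround − burst: A=33, B=38, C=0, D=49, E=5, F=23, G=17
Total waiting = 33 + 38 + 0 + 49 + 5 + 23 + 17 = 165

165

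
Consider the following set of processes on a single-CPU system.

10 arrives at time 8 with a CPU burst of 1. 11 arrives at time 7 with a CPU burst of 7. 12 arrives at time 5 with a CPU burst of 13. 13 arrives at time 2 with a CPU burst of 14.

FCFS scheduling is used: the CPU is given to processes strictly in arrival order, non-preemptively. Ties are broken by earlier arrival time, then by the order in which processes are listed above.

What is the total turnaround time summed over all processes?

Gantt: | idle 0-2 | 13 2-16 | 12 16-29 | 11 29-36 | 10 36-37 |
Completion: 10=37  11=36  12=29  13=16
Turnaround (C−A): 10=29  11=29  12=24  13=14
Turnaround = completion − arrival: 10=29, 11=29, 12=24, 13=14
Total turnaround = 29 + 29 + 24 + 14 = 96

96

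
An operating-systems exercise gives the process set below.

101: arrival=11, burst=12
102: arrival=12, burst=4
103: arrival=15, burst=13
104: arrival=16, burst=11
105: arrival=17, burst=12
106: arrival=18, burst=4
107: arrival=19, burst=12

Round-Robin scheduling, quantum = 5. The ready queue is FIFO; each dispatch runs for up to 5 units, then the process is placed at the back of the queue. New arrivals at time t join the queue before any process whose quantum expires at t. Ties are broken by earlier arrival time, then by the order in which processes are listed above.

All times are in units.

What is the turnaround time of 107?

Schedule: | idle 0-11 | 101 11-16 | 102 16-20 | 103 20-25 | 104 25-30 | 101 30-35 | 105 35-40 | 106 40-44 | 107 44-49 | 103 49-54 | 104 54-59 | 101 59-61 | 105 61-66 | 107 66-71 | 103 71-74 | 104 74-75 | 105 75-77 | 107 77-79 |
Completion: 101=61  102=20  103=74  104=75  105=77  106=44  107=79
Turnaround (C−A): 101=50  102=8  103=59  104=59  105=60  106=26  107=60
Turnaround(107) = completion − arrival = 79 − 19 = 60

60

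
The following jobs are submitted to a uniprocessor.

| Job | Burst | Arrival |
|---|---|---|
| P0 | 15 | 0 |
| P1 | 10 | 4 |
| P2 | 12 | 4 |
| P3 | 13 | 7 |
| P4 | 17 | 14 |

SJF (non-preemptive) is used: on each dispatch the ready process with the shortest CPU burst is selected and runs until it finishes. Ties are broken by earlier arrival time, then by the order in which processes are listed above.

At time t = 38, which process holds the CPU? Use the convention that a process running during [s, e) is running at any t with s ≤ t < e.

P3

Schedule: | P0 0-15 | P1 15-25 | P2 25-37 | P3 37-50 | P4 50-67 |
Completion: P0=15  P1=25  P2=37  P3=50  P4=67
Turnaround (C−A): P0=15  P1=21  P2=33  P3=43  P4=53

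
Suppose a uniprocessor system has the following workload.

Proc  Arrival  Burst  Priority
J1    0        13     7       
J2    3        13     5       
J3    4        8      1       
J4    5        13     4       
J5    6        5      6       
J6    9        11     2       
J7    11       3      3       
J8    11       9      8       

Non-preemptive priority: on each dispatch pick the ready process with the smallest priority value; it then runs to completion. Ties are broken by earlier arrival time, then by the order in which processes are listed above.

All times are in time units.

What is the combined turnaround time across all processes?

Timeline: | J1 0-13 | J3 13-21 | J6 21-32 | J7 32-35 | J4 35-48 | J2 48-61 | J5 61-66 | J8 66-75 |
Completion: J1=13  J2=61  J3=21  J4=48  J5=66  J6=32  J7=35  J8=75
Turnaround = completion − arrival: J1=13, J2=58, J3=17, J4=43, J5=60, J6=23, J7=24, J8=64
Total turnaround = 13 + 58 + 17 + 43 + 60 + 23 + 24 + 64 = 302

302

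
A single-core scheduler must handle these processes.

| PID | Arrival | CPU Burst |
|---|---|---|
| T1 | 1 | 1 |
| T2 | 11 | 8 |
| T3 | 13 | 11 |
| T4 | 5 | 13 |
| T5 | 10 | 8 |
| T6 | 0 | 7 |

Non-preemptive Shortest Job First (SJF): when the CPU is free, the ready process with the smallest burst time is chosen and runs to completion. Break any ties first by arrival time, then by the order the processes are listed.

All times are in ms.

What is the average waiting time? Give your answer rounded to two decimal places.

Schedule: | T6 0-7 | T1 7-8 | T4 8-21 | T5 21-29 | T2 29-37 | T3 37-48 |
Completion: T1=8  T2=37  T3=48  T4=21  T5=29  T6=7
Turnaround (C−A): T1=7  T2=26  T3=35  T4=16  T5=19  T6=7
Waiting times: T1=6, T2=18, T3=24, T4=3, T5=11, T6=0
Average waiting = (6+18+24+3+11+0) / 6 = 62/6 = 10.33

10.33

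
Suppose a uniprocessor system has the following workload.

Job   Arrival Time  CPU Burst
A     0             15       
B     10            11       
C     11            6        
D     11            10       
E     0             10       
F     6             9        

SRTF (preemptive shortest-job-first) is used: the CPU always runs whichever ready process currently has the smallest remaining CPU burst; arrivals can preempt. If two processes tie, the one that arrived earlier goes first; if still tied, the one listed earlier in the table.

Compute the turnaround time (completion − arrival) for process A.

Schedule: | E 0-10 | F 10-11 | C 11-17 | F 17-25 | D 25-35 | B 35-46 | A 46-61 |
Completion: A=61  B=46  C=17  D=35  E=10  F=25
Turnaround(A) = completion − arrival = 61 − 0 = 61

61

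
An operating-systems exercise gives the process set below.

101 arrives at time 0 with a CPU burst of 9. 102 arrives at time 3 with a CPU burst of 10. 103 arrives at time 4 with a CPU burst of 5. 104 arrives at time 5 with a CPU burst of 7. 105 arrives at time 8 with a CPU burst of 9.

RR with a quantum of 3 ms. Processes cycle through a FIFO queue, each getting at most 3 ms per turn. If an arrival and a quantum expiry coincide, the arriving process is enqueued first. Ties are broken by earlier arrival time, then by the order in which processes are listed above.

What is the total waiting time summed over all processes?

Timeline: | 101 0-3 | 102 3-6 | 101 6-9 | 103 9-12 | 104 12-15 | 102 15-18 | 105 18-21 | 101 21-24 | 103 24-26 | 104 26-29 | 102 29-32 | 105 32-35 | 104 35-36 | 102 36-37 | 105 37-40 |
Completion: 101=24  102=37  103=26  104=36  105=40
Turnaround (C−A): 101=24  102=34  103=22  104=31  105=32
Waiting = turnaround − burst: 101=15, 102=24, 103=17, 104=24, 105=23
Total waiting = 15 + 24 + 17 + 24 + 23 = 103

103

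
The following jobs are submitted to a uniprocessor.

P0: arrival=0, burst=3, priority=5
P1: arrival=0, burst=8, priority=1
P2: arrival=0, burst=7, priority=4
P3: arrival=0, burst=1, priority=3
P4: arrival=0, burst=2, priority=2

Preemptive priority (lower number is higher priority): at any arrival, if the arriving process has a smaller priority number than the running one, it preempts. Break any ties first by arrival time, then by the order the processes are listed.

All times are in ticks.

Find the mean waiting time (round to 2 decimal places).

9.40

Timeline: | P1 0-8 | P4 8-10 | P3 10-11 | P2 11-18 | P0 18-21 |
Completion: P0=21  P1=8  P2=18  P3=11  P4=10
Waiting times: P0=18, P1=0, P2=11, P3=10, P4=8
Average waiting = (18+0+11+10+8) / 5 = 47/5 = 9.40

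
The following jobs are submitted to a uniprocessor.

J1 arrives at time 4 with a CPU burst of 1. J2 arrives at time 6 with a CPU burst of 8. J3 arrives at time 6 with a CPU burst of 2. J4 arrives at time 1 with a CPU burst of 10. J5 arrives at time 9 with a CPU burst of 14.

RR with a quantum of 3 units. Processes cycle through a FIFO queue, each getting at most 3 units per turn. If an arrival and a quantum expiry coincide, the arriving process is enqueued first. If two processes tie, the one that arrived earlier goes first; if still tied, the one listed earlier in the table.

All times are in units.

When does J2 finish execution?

Timeline: | idle 0-1 | J4 1-4 | J1 4-5 | J4 5-8 | J2 8-11 | J3 11-13 | J4 13-16 | J5 16-19 | J2 19-22 | J4 22-23 | J5 23-26 | J2 26-28 | J5 28-36 |
Completion: J1=5  J2=28  J3=13  J4=23  J5=36
Turnaround (C−A): J1=1  J2=22  J3=7  J4=22  J5=27

28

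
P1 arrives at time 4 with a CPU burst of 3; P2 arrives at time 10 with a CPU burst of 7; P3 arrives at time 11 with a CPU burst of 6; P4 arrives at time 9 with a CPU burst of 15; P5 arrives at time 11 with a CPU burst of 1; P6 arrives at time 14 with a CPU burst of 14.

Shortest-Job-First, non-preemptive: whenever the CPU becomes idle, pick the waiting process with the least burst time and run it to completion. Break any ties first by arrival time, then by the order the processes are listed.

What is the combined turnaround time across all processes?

118

Timeline: | idle 0-4 | P1 4-7 | idle 7-9 | P4 9-24 | P5 24-25 | P3 25-31 | P2 31-38 | P6 38-52 |
Completion: P1=7  P2=38  P3=31  P4=24  P5=25  P6=52
Turnaround = completion − arrival: P1=3, P2=28, P3=20, P4=15, P5=14, P6=38
Total turnaround = 3 + 28 + 20 + 15 + 14 + 38 = 118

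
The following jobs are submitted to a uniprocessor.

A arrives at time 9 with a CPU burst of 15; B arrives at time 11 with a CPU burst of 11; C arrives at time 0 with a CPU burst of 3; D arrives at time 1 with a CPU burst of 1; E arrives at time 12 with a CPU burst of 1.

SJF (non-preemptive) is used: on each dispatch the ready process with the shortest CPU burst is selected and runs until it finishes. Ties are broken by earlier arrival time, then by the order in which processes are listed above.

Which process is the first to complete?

C

Timeline: | C 0-3 | D 3-4 | idle 4-9 | A 9-24 | E 24-25 | B 25-36 |
Completion: A=24  B=36  C=3  D=4  E=25
Turnaround (C−A): A=15  B=25  C=3  D=3  E=13
Finish order: C → D → A → E → B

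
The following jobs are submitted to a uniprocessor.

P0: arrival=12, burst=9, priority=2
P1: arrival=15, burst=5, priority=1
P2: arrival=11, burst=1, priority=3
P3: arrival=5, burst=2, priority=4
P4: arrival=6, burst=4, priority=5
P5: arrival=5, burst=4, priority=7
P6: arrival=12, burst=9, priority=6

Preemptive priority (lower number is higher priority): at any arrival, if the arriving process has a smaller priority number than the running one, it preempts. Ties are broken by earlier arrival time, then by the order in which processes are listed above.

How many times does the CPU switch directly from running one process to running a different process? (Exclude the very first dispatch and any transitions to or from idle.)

7

Timeline: | idle 0-5 | P3 5-7 | P4 7-11 | P2 11-12 | P0 12-15 | P1 15-20 | P0 20-26 | P6 26-35 | P5 35-39 |
Completion: P0=26  P1=20  P2=12  P3=7  P4=11  P5=39  P6=35
Turnaround (C−A): P0=14  P1=5  P2=1  P3=2  P4=5  P5=34  P6=23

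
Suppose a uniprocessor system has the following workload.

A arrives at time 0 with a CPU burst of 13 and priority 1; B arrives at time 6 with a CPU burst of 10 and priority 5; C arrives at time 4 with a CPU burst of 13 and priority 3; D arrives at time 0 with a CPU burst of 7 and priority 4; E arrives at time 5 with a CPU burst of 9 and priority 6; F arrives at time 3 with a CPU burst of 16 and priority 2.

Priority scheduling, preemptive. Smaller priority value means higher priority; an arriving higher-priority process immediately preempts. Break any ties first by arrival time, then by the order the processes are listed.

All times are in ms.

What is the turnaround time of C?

Gantt: | A 0-13 | F 13-29 | C 29-42 | D 42-49 | B 49-59 | E 59-68 |
Completion: A=13  B=59  C=42  D=49  E=68  F=29
Turnaround (C−A): A=13  B=53  C=38  D=49  E=63  F=26
Turnaround(C) = completion − arrival = 42 − 4 = 38

38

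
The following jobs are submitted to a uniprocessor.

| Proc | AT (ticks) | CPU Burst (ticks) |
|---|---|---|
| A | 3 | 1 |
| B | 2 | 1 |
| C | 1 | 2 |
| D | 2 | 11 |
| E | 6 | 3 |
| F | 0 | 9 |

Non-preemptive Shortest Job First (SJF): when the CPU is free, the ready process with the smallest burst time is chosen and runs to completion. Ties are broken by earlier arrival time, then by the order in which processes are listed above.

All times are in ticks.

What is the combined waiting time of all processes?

Gantt: | F 0-9 | B 9-10 | A 10-11 | C 11-13 | E 13-16 | D 16-27 |
Completion: A=11  B=10  C=13  D=27  E=16  F=9
Turnaround (C−A): A=8  B=8  C=12  D=25  E=10  F=9
Waiting = turnaround − burst: A=7, B=7, C=10, D=14, E=7, F=0
Total waiting = 7 + 7 + 10 + 14 + 7 + 0 = 45

45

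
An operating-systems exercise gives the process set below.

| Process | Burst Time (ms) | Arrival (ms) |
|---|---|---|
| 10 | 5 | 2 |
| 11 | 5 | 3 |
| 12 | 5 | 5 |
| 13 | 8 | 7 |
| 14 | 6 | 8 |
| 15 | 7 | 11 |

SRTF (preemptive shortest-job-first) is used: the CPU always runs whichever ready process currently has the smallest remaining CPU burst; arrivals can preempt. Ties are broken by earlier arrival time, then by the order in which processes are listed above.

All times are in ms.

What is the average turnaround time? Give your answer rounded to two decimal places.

Schedule: | idle 0-2 | 10 2-7 | 11 7-12 | 12 12-17 | 14 17-23 | 15 23-30 | 13 30-38 |
Completion: 10=7  11=12  12=17  13=38  14=23  15=30
Turnaround times: 10=5, 11=9, 12=12, 13=31, 14=15, 15=19
Average turnaround = (5+9+12+31+15+19) / 6 = 91/6 = 15.17

15.17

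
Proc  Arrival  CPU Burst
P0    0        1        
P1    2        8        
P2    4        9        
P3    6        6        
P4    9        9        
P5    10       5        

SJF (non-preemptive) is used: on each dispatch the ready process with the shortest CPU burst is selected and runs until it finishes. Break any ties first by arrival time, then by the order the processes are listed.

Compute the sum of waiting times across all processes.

Gantt: | P0 0-1 | idle 1-2 | P1 2-10 | P5 10-15 | P3 15-21 | P2 21-30 | P4 30-39 |
Completion: P0=1  P1=10  P2=30  P3=21  P4=39  P5=15
Turnaround (C−A): P0=1  P1=8  P2=26  P3=15  P4=30  P5=5
Waiting = turnaround − burst: P0=0, P1=0, P2=17, P3=9, P4=21, P5=0
Total waiting = 0 + 0 + 17 + 9 + 21 + 0 = 47

47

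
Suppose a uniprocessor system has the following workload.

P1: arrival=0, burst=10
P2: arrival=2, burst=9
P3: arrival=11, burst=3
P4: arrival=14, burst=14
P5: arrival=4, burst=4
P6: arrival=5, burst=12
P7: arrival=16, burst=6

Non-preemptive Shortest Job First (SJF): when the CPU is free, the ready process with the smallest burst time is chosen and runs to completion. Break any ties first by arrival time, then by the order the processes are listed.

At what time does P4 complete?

Schedule: | P1 0-10 | P5 10-14 | P3 14-17 | P7 17-23 | P2 23-32 | P6 32-44 | P4 44-58 |
Completion: P1=10  P2=32  P3=17  P4=58  P5=14  P6=44  P7=23
Turnaround (C−A): P1=10  P2=30  P3=6  P4=44  P5=10  P6=39  P7=7

58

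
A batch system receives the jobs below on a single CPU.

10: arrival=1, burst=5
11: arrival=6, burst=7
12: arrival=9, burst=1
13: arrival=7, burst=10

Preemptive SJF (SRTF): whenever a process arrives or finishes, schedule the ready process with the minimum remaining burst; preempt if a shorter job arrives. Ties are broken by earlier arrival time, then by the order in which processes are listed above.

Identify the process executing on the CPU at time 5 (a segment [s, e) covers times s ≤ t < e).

10

Gantt: | idle 0-1 | 10 1-6 | 11 6-9 | 12 9-10 | 11 10-14 | 13 14-24 |
Completion: 10=6  11=14  12=10  13=24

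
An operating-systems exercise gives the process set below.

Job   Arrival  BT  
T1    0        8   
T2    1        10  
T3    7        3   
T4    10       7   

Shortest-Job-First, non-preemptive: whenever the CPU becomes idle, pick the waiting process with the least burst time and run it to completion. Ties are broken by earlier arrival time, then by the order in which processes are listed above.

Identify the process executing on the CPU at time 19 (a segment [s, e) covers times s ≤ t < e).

T2

Schedule: | T1 0-8 | T3 8-11 | T4 11-18 | T2 18-28 |
Completion: T1=8  T2=28  T3=11  T4=18
Turnaround (C−A): T1=8  T2=27  T3=4  T4=8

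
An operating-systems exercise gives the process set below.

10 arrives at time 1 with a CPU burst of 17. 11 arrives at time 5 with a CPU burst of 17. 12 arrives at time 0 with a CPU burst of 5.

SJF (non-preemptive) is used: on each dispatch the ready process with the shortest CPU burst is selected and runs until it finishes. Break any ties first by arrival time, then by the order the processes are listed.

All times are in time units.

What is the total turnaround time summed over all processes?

Gantt: | 12 0-5 | 10 5-22 | 11 22-39 |
Completion: 10=22  11=39  12=5
Turnaround (C−A): 10=21  11=34  12=5
Turnaround = completion − arrival: 10=21, 11=34, 12=5
Total turnaround = 21 + 34 + 5 = 60

60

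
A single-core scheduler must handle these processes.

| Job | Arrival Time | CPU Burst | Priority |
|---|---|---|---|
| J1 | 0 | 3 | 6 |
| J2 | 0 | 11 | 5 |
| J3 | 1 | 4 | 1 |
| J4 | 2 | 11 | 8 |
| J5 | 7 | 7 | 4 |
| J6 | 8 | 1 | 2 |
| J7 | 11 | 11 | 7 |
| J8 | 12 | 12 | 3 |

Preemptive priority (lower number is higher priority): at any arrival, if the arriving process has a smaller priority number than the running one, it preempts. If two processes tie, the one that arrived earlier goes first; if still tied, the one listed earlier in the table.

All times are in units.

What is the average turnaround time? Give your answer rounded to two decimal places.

Gantt: | J2 0-1 | J3 1-5 | J2 5-7 | J5 7-8 | J6 8-9 | J5 9-12 | J8 12-24 | J5 24-27 | J2 27-35 | J1 35-38 | J7 38-49 | J4 49-60 |
Completion: J1=38  J2=35  J3=5  J4=60  J5=27  J6=9  J7=49  J8=24
Turnaround times: J1=38, J2=35, J3=4, J4=58, J5=20, J6=1, J7=38, J8=12
Average turnaround = (38+35+4+58+20+1+38+12) / 8 = 206/8 = 25.75

25.75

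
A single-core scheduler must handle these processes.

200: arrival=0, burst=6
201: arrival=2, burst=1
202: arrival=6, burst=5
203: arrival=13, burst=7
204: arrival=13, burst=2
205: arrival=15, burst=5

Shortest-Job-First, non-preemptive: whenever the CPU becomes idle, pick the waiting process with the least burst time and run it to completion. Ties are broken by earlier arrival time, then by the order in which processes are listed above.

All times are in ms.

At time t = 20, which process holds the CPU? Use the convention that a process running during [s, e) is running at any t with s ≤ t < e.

203

Timeline: | 200 0-6 | 201 6-7 | 202 7-12 | idle 12-13 | 204 13-15 | 205 15-20 | 203 20-27 |
Completion: 200=6  201=7  202=12  203=27  204=15  205=20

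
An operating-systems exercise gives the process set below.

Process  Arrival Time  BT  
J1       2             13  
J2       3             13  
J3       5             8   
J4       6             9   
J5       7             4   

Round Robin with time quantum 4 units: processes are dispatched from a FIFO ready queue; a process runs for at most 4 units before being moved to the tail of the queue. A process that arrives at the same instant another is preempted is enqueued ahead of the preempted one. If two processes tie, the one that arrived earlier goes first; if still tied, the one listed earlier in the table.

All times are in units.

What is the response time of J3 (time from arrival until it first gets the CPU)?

5

Gantt: | idle 0-2 | J1 2-6 | J2 6-10 | J3 10-14 | J4 14-18 | J1 18-22 | J5 22-26 | J2 26-30 | J3 30-34 | J4 34-38 | J1 38-42 | J2 42-46 | J4 46-47 | J1 47-48 | J2 48-49 |
Completion: J1=48  J2=49  J3=34  J4=47  J5=26
Response(J3) = first start − arrival = 10 − 5 = 5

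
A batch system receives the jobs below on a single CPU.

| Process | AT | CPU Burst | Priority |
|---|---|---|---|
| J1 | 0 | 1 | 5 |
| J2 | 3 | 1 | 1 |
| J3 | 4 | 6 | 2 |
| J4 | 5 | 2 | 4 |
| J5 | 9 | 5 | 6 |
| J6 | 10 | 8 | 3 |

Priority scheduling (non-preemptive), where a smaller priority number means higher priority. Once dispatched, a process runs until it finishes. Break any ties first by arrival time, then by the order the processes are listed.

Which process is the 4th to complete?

J6

Schedule: | J1 0-1 | idle 1-3 | J2 3-4 | J3 4-10 | J6 10-18 | J4 18-20 | J5 20-25 |
Completion: J1=1  J2=4  J3=10  J4=20  J5=25  J6=18
Turnaround (C−A): J1=1  J2=1  J3=6  J4=15  J5=16  J6=8
Finish order: J1 → J2 → J3 → J6 → J4 → J5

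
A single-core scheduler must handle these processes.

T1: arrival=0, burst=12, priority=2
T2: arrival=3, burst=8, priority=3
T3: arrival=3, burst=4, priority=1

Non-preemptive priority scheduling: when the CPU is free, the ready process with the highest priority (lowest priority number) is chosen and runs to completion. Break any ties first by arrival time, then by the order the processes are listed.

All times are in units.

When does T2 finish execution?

Gantt: | T1 0-12 | T3 12-16 | T2 16-24 |
Completion: T1=12  T2=24  T3=16
Turnaround (C−A): T1=12  T2=21  T3=13

24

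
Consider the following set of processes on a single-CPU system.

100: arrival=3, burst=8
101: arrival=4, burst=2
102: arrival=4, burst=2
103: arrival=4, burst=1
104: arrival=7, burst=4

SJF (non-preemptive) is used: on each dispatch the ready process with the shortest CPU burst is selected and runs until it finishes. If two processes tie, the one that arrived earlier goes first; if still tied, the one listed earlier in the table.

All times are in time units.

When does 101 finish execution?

Gantt: | idle 0-3 | 100 3-11 | 103 11-12 | 101 12-14 | 102 14-16 | 104 16-20 |
Completion: 100=11  101=14  102=16  103=12  104=20
Turnaround (C−A): 100=8  101=10  102=12  103=8  104=13

14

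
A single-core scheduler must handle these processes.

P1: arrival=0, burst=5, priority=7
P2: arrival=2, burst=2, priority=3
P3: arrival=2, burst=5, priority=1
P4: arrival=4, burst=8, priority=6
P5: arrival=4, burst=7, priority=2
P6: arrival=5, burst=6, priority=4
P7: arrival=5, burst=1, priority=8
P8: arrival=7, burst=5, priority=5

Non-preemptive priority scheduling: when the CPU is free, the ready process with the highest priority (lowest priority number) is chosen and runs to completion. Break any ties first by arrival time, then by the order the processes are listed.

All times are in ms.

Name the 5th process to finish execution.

Gantt: | P1 0-5 | P3 5-10 | P5 10-17 | P2 17-19 | P6 19-25 | P8 25-30 | P4 30-38 | P7 38-39 |
Completion: P1=5  P2=19  P3=10  P4=38  P5=17  P6=25  P7=39  P8=30
Turnaround (C−A): P1=5  P2=17  P3=8  P4=34  P5=13  P6=20  P7=34  P8=23
Finish order: P1 → P3 → P5 → P2 → P6 → P8 → P4 → P7

P6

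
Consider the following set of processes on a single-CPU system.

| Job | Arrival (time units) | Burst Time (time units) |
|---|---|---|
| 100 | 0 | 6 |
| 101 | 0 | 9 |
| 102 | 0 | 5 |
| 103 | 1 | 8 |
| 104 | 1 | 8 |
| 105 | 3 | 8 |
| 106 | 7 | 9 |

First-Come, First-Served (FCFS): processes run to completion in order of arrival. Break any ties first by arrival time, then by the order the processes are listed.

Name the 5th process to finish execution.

104

Timeline: | 100 0-6 | 101 6-15 | 102 15-20 | 103 20-28 | 104 28-36 | 105 36-44 | 106 44-53 |
Completion: 100=6  101=15  102=20  103=28  104=36  105=44  106=53
Turnaround (C−A): 100=6  101=15  102=20  103=27  104=35  105=41  106=46
Finish order: 100 → 101 → 102 → 103 → 104 → 105 → 106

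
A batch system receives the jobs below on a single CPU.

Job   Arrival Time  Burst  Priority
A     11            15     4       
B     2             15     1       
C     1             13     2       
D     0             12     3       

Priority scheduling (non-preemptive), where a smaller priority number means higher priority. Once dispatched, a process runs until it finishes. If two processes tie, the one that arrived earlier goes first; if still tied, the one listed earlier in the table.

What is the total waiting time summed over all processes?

65

Schedule: | D 0-12 | B 12-27 | C 27-40 | A 40-55 |
Completion: A=55  B=27  C=40  D=12
Turnaround (C−A): A=44  B=25  C=39  D=12
Waiting = turnaround − burst: A=29, B=10, C=26, D=0
Total waiting = 29 + 10 + 26 + 0 = 65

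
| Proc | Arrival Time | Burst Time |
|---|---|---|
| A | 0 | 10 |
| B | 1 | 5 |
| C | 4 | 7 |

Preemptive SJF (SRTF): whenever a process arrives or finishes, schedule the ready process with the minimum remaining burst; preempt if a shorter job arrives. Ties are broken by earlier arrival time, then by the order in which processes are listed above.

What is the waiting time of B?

Gantt: | A 0-1 | B 1-6 | C 6-13 | A 13-22 |
Completion: A=22  B=6  C=13
Turnaround (C−A): A=22  B=5  C=9
Waiting(B) = turnaround − burst = 5 − 5 = 0

0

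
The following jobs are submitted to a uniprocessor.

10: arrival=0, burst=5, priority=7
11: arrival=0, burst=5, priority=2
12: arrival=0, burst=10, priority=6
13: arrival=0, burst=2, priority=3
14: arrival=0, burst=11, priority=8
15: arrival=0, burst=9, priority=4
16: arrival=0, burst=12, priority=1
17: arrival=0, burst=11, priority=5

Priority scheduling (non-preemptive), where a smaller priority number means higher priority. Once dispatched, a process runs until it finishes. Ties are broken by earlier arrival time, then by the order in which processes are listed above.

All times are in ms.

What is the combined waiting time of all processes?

218

Schedule: | 16 0-12 | 11 12-17 | 13 17-19 | 15 19-28 | 17 28-39 | 12 39-49 | 10 49-54 | 14 54-65 |
Completion: 10=54  11=17  12=49  13=19  14=65  15=28  16=12  17=39
Waiting = turnaround − burst: 10=49, 11=12, 12=39, 13=17, 14=54, 15=19, 16=0, 17=28
Total waiting = 49 + 12 + 39 + 17 + 54 + 19 + 0 + 28 = 218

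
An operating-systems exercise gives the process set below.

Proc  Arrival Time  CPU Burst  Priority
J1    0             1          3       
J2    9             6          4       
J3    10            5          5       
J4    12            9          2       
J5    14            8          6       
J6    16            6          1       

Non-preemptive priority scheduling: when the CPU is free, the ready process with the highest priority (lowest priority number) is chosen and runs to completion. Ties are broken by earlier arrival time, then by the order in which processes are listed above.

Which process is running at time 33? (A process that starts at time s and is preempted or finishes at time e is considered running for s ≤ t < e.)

Schedule: | J1 0-1 | idle 1-9 | J2 9-15 | J4 15-24 | J6 24-30 | J3 30-35 | J5 35-43 |
Completion: J1=1  J2=15  J3=35  J4=24  J5=43  J6=30

J3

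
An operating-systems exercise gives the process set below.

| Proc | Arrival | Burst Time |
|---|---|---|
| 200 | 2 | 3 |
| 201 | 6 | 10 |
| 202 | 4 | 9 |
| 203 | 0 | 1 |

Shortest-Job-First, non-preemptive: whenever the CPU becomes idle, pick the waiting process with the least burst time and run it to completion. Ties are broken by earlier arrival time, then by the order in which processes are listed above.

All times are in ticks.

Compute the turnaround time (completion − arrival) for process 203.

Gantt: | 203 0-1 | idle 1-2 | 200 2-5 | 202 5-14 | 201 14-24 |
Completion: 200=5  201=24  202=14  203=1
Turnaround (C−A): 200=3  201=18  202=10  203=1
Turnaround(203) = completion − arrival = 1 − 0 = 1

1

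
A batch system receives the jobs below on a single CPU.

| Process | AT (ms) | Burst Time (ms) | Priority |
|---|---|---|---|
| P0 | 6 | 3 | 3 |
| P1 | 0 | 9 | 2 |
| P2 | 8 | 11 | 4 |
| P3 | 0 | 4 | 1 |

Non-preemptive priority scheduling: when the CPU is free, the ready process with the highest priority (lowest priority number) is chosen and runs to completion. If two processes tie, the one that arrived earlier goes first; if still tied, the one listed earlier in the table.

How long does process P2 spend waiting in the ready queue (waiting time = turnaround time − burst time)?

Timeline: | P3 0-4 | P1 4-13 | P0 13-16 | P2 16-27 |
Completion: P0=16  P1=13  P2=27  P3=4
Waiting(P2) = turnaround − burst = 19 − 11 = 8

8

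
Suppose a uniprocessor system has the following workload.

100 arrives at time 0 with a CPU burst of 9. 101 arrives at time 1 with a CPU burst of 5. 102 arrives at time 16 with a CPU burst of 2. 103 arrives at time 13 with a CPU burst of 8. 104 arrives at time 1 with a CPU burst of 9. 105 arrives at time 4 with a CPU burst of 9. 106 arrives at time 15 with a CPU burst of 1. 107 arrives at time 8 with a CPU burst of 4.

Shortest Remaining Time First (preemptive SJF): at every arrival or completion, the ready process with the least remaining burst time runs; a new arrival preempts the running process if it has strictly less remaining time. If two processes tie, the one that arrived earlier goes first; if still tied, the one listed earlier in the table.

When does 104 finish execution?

Timeline: | 100 0-1 | 101 1-6 | 100 6-8 | 107 8-12 | 100 12-15 | 106 15-16 | 102 16-18 | 100 18-21 | 103 21-29 | 104 29-38 | 105 38-47 |
Completion: 100=21  101=6  102=18  103=29  104=38  105=47  106=16  107=12

38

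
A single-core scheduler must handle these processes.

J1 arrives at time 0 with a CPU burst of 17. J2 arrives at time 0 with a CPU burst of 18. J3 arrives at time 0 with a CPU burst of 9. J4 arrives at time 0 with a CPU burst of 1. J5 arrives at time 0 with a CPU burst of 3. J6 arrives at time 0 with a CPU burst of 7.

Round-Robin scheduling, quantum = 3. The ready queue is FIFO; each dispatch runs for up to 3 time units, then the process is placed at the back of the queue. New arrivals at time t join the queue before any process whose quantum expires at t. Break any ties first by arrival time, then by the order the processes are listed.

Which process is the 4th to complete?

J6

Gantt: | J1 0-3 | J2 3-6 | J3 6-9 | J4 9-10 | J5 10-13 | J6 13-16 | J1 16-19 | J2 19-22 | J3 22-25 | J6 25-28 | J1 28-31 | J2 31-34 | J3 34-37 | J6 37-38 | J1 38-41 | J2 41-44 | J1 44-47 | J2 47-50 | J1 50-52 | J2 52-55 |
Completion: J1=52  J2=55  J3=37  J4=10  J5=13  J6=38
Turnaround (C−A): J1=52  J2=55  J3=37  J4=10  J5=13  J6=38
Finish order: J4 → J5 → J3 → J6 → J1 → J2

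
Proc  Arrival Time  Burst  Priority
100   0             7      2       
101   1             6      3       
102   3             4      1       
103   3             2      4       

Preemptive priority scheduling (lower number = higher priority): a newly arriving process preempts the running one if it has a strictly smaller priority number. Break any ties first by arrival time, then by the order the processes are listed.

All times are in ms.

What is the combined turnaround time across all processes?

Gantt: | 100 0-3 | 102 3-7 | 100 7-11 | 101 11-17 | 103 17-19 |
Completion: 100=11  101=17  102=7  103=19
Turnaround (C−A): 100=11  101=16  102=4  103=16
Turnaround = completion − arrival: 100=11, 101=16, 102=4, 103=16
Total turnaround = 11 + 16 + 4 + 16 = 47

47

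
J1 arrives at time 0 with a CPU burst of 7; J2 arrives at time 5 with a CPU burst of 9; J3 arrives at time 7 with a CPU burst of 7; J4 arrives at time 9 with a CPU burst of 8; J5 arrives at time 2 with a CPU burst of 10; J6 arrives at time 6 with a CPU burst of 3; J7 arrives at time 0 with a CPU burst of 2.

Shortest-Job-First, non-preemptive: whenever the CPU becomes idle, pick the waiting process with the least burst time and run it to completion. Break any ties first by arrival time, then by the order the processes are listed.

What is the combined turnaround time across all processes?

122

Gantt: | J7 0-2 | J1 2-9 | J6 9-12 | J3 12-19 | J4 19-27 | J2 27-36 | J5 36-46 |
Completion: J1=9  J2=36  J3=19  J4=27  J5=46  J6=12  J7=2
Turnaround = completion − arrival: J1=9, J2=31, J3=12, J4=18, J5=44, J6=6, J7=2
Total turnaround = 9 + 31 + 12 + 18 + 44 + 6 + 2 = 122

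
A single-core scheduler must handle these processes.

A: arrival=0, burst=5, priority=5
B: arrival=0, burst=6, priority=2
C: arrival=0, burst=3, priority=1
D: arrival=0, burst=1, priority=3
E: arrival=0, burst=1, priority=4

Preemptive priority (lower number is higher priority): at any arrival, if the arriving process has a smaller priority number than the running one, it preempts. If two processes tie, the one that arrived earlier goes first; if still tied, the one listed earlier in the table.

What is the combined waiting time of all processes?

33

Timeline: | C 0-3 | B 3-9 | D 9-10 | E 10-11 | A 11-16 |
Completion: A=16  B=9  C=3  D=10  E=11
Turnaround (C−A): A=16  B=9  C=3  D=10  E=11
Waiting = turnaround − burst: A=11, B=3, C=0, D=9, E=10
Total waiting = 11 + 3 + 0 + 9 + 10 = 33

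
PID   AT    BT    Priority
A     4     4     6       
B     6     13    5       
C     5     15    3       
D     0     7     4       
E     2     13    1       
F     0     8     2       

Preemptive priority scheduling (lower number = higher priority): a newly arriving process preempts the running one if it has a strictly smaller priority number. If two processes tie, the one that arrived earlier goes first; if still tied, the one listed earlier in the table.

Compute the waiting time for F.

13

Timeline: | F 0-2 | E 2-15 | F 15-21 | C 21-36 | D 36-43 | B 43-56 | A 56-60 |
Completion: A=60  B=56  C=36  D=43  E=15  F=21
Waiting(F) = turnaround − burst = 21 − 8 = 13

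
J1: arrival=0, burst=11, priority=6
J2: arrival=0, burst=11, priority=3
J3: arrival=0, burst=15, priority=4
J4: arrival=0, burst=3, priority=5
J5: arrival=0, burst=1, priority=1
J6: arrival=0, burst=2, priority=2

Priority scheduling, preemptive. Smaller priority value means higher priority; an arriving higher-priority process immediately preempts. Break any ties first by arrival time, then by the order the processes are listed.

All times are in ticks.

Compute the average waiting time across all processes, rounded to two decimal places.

13.17

Gantt: | J5 0-1 | J6 1-3 | J2 3-14 | J3 14-29 | J4 29-32 | J1 32-43 |
Completion: J1=43  J2=14  J3=29  J4=32  J5=1  J6=3
Turnaround (C−A): J1=43  J2=14  J3=29  J4=32  J5=1  J6=3
Waiting times: J1=32, J2=3, J3=14, J4=29, J5=0, J6=1
Average waiting = (32+3+14+29+0+1) / 6 = 79/6 = 13.17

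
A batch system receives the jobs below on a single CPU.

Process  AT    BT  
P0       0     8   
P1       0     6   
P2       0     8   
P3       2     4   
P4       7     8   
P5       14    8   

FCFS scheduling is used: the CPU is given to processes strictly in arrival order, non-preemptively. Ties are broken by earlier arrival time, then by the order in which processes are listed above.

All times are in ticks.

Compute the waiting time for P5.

20

Gantt: | P0 0-8 | P1 8-14 | P2 14-22 | P3 22-26 | P4 26-34 | P5 34-42 |
Completion: P0=8  P1=14  P2=22  P3=26  P4=34  P5=42
Waiting(P5) = turnaround − burst = 28 − 8 = 20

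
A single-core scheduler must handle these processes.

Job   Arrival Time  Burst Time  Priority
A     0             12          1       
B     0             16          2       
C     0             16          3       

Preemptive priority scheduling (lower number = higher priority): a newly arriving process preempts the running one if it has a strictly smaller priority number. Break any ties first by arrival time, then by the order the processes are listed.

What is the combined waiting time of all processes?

40

Gantt: | A 0-12 | B 12-28 | C 28-44 |
Completion: A=12  B=28  C=44
Waiting = turnaround − burst: A=0, B=12, C=28
Total waiting = 0 + 12 + 28 = 40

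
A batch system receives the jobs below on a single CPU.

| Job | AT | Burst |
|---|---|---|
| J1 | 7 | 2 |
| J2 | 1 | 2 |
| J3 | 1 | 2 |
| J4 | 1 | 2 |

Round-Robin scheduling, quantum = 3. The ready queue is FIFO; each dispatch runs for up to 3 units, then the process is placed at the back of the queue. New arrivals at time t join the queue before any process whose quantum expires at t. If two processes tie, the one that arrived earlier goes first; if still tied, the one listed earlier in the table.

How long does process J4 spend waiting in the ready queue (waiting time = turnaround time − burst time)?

4

Schedule: | idle 0-1 | J2 1-3 | J3 3-5 | J4 5-7 | J1 7-9 |
Completion: J1=9  J2=3  J3=5  J4=7
Turnaround (C−A): J1=2  J2=2  J3=4  J4=6
Waiting(J4) = turnaround − burst = 6 − 2 = 4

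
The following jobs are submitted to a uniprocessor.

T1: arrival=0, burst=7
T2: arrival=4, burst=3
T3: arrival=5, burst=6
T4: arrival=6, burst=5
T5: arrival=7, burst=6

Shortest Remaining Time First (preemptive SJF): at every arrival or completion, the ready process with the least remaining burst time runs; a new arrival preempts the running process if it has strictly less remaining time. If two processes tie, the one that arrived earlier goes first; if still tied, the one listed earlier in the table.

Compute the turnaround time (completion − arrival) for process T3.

Timeline: | T1 0-7 | T2 7-10 | T4 10-15 | T3 15-21 | T5 21-27 |
Completion: T1=7  T2=10  T3=21  T4=15  T5=27
Turnaround (C−A): T1=7  T2=6  T3=16  T4=9  T5=20
Turnaround(T3) = completion − arrival = 21 − 5 = 16

16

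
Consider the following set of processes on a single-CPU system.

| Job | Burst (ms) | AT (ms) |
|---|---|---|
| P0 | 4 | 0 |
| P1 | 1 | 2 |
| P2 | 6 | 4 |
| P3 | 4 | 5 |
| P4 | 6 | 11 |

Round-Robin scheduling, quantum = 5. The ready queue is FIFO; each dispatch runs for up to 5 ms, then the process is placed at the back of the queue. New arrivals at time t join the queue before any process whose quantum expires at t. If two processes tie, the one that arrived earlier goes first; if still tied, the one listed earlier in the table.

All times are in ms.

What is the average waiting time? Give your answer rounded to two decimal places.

Schedule: | P0 0-4 | P1 4-5 | P2 5-10 | P3 10-14 | P2 14-15 | P4 15-21 |
Completion: P0=4  P1=5  P2=15  P3=14  P4=21
Waiting times: P0=0, P1=2, P2=5, P3=5, P4=4
Average waiting = (0+2+5+5+4) / 5 = 16/5 = 3.20

3.20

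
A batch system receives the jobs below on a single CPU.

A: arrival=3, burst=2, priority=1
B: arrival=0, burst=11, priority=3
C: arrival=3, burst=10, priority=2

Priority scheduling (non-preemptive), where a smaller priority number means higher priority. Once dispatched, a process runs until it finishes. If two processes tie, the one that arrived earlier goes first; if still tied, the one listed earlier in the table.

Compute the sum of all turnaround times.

41

Schedule: | B 0-11 | A 11-13 | C 13-23 |
Completion: A=13  B=11  C=23
Turnaround = completion − arrival: A=10, B=11, C=20
Total turnaround = 10 + 11 + 20 = 41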